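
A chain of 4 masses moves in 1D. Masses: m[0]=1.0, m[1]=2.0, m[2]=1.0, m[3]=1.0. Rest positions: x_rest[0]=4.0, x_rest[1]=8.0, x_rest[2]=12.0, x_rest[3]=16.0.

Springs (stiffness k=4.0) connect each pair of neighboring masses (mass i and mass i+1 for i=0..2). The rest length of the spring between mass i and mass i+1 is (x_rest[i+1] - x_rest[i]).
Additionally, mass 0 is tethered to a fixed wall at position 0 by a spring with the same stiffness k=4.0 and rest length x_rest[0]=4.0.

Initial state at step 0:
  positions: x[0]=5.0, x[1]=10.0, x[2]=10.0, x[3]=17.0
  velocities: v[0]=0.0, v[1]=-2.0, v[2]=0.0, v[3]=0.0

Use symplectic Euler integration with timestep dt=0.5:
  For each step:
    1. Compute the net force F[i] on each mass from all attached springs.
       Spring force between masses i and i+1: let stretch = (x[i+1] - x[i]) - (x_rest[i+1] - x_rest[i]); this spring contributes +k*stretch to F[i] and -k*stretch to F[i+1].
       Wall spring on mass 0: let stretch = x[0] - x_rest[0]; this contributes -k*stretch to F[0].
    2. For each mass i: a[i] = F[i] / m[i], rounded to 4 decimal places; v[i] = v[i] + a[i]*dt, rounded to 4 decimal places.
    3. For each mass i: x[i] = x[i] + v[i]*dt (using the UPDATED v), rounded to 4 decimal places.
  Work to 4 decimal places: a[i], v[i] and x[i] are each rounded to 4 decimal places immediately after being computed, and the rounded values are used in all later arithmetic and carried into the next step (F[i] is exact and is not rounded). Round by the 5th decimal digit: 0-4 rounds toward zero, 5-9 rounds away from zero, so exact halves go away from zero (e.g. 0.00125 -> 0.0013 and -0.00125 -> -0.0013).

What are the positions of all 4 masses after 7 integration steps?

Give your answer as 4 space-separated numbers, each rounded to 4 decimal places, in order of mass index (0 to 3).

Step 0: x=[5.0000 10.0000 10.0000 17.0000] v=[0.0000 -2.0000 0.0000 0.0000]
Step 1: x=[5.0000 6.5000 17.0000 14.0000] v=[0.0000 -7.0000 14.0000 -6.0000]
Step 2: x=[1.5000 7.5000 10.5000 18.0000] v=[-7.0000 2.0000 -13.0000 8.0000]
Step 3: x=[2.5000 7.0000 8.5000 18.5000] v=[2.0000 -1.0000 -4.0000 1.0000]
Step 4: x=[5.5000 5.0000 15.0000 13.0000] v=[6.0000 -4.0000 13.0000 -11.0000]
Step 5: x=[2.5000 8.2500 9.5000 13.5000] v=[-6.0000 6.5000 -11.0000 1.0000]
Step 6: x=[2.7500 9.2500 6.7500 14.0000] v=[0.5000 2.0000 -5.5000 1.0000]
Step 7: x=[6.7500 5.7500 13.7500 11.2500] v=[8.0000 -7.0000 14.0000 -5.5000]

Answer: 6.7500 5.7500 13.7500 11.2500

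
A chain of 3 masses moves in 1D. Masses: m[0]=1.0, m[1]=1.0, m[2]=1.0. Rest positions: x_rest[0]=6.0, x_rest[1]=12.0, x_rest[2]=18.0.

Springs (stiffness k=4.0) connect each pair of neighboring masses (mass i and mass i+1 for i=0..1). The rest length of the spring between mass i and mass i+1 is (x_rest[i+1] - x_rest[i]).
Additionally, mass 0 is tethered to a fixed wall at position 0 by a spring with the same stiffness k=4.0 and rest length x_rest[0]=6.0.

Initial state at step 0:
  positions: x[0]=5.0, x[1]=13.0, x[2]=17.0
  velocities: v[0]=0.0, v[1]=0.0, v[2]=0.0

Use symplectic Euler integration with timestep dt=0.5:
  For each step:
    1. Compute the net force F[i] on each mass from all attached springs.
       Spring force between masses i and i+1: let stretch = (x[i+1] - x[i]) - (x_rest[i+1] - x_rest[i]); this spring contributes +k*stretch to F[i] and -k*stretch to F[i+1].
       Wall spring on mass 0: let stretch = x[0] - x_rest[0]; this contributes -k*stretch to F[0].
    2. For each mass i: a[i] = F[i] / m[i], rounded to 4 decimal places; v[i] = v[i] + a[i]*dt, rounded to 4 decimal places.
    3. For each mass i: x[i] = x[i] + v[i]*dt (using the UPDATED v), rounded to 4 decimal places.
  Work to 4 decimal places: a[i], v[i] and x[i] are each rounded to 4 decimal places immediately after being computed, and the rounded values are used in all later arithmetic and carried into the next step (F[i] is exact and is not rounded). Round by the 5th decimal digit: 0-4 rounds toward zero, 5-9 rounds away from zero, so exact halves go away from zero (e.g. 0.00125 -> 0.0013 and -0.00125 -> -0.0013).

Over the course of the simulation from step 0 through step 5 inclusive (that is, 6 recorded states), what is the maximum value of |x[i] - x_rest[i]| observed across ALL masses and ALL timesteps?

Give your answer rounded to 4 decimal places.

Step 0: x=[5.0000 13.0000 17.0000] v=[0.0000 0.0000 0.0000]
Step 1: x=[8.0000 9.0000 19.0000] v=[6.0000 -8.0000 4.0000]
Step 2: x=[4.0000 14.0000 17.0000] v=[-8.0000 10.0000 -4.0000]
Step 3: x=[6.0000 12.0000 18.0000] v=[4.0000 -4.0000 2.0000]
Step 4: x=[8.0000 10.0000 19.0000] v=[4.0000 -4.0000 2.0000]
Step 5: x=[4.0000 15.0000 17.0000] v=[-8.0000 10.0000 -4.0000]
Max displacement = 3.0000

Answer: 3.0000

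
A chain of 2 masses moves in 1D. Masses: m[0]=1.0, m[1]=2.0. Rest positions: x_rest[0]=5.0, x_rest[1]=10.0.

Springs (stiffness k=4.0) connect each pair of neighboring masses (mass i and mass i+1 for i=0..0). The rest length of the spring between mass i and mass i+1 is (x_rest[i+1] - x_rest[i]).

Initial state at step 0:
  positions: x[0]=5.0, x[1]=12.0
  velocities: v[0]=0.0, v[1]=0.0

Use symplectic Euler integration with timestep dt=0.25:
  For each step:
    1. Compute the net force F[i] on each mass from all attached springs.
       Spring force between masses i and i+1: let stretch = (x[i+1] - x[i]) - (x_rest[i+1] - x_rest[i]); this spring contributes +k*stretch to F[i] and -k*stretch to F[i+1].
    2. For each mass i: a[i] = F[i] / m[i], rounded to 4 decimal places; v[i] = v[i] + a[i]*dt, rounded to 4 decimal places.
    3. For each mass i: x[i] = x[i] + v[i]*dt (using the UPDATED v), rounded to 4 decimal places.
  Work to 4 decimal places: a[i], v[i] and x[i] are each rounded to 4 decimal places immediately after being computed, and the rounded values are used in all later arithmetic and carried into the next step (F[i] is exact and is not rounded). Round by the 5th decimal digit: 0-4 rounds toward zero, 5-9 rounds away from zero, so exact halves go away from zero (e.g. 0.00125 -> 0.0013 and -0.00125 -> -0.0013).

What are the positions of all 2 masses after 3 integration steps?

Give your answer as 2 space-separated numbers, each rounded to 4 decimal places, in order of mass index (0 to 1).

Step 0: x=[5.0000 12.0000] v=[0.0000 0.0000]
Step 1: x=[5.5000 11.7500] v=[2.0000 -1.0000]
Step 2: x=[6.3125 11.3438] v=[3.2500 -1.6250]
Step 3: x=[7.1328 10.9336] v=[3.2813 -1.6407]

Answer: 7.1328 10.9336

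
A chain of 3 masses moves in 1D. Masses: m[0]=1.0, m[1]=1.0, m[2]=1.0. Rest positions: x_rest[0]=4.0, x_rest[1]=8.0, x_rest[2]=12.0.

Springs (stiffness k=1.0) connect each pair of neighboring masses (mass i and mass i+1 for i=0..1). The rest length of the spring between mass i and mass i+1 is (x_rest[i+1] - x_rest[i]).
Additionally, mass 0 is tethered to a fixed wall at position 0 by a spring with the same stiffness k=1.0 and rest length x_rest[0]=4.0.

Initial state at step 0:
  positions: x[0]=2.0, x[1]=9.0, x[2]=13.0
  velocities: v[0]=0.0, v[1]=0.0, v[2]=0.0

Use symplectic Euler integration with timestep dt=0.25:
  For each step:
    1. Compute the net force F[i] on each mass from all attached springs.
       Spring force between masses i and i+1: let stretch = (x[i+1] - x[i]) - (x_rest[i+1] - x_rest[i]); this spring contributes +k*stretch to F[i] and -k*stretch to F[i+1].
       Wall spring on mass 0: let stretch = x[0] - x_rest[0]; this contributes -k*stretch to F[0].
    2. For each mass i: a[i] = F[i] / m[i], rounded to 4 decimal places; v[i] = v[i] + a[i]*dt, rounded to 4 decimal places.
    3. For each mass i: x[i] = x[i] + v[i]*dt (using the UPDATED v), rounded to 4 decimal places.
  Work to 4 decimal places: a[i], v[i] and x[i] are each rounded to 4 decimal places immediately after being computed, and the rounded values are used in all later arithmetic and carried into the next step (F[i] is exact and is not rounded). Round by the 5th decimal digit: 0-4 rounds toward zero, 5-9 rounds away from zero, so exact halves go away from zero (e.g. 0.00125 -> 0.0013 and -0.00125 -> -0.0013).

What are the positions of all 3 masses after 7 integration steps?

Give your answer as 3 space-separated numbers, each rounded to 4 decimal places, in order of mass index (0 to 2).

Answer: 5.9879 7.5103 12.1210

Derivation:
Step 0: x=[2.0000 9.0000 13.0000] v=[0.0000 0.0000 0.0000]
Step 1: x=[2.3125 8.8125 13.0000] v=[1.2500 -0.7500 0.0000]
Step 2: x=[2.8867 8.4805 12.9883] v=[2.2969 -1.3281 -0.0469]
Step 3: x=[3.6301 8.0806 12.9448] v=[2.9737 -1.5996 -0.1739]
Step 4: x=[4.4248 7.7066 12.8473] v=[3.1788 -1.4962 -0.3900]
Step 5: x=[5.1481 7.4487 12.6785] v=[2.8931 -1.0315 -0.6752]
Step 6: x=[5.6934 7.3739 12.4328] v=[2.1812 -0.2992 -0.9827]
Step 7: x=[5.9879 7.5103 12.1210] v=[1.1780 0.5454 -1.2474]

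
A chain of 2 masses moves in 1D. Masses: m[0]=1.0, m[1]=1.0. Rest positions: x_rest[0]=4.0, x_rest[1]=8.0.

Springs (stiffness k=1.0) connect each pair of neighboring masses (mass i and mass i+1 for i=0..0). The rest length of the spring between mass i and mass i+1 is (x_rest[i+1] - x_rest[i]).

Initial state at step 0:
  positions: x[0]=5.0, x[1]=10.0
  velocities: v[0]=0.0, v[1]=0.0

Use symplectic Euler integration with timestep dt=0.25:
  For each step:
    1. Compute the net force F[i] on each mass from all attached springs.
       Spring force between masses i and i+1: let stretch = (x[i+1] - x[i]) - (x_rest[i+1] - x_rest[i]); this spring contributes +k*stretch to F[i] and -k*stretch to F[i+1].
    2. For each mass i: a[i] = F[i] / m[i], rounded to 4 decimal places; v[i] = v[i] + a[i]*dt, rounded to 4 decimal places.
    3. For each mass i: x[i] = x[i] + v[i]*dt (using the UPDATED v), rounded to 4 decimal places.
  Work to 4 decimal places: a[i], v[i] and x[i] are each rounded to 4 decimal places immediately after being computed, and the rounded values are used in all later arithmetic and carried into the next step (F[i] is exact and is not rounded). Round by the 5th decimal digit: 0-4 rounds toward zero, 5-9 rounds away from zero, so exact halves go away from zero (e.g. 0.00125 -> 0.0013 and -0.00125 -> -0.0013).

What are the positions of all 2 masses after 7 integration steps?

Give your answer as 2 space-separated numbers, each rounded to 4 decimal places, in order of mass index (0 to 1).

Step 0: x=[5.0000 10.0000] v=[0.0000 0.0000]
Step 1: x=[5.0625 9.9375] v=[0.2500 -0.2500]
Step 2: x=[5.1797 9.8203] v=[0.4688 -0.4688]
Step 3: x=[5.3370 9.6631] v=[0.6290 -0.6290]
Step 4: x=[5.5146 9.4855] v=[0.7105 -0.7105]
Step 5: x=[5.6904 9.3097] v=[0.7032 -0.7032]
Step 6: x=[5.8424 9.1577] v=[0.6080 -0.6080]
Step 7: x=[5.9516 9.0485] v=[0.4368 -0.4368]

Answer: 5.9516 9.0485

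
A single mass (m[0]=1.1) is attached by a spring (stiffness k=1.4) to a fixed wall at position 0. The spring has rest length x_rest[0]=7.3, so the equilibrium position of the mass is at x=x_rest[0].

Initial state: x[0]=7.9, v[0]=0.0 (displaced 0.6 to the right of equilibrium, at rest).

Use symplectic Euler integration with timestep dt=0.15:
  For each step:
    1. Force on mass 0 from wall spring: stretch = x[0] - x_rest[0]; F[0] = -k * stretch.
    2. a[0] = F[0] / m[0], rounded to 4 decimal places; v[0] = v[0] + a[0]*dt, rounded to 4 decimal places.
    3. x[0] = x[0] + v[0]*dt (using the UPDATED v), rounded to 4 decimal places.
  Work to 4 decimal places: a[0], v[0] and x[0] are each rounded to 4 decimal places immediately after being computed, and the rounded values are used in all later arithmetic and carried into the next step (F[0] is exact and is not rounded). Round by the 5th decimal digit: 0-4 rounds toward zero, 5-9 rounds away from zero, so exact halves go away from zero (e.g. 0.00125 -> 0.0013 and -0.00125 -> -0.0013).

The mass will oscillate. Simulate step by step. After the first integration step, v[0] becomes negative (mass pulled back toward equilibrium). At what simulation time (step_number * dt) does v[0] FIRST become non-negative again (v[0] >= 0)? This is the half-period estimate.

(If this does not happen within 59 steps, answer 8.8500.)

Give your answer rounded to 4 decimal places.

Step 0: x=[7.9000] v=[0.0000]
Step 1: x=[7.8828] v=[-0.1145]
Step 2: x=[7.8489] v=[-0.2258]
Step 3: x=[7.7993] v=[-0.3306]
Step 4: x=[7.7354] v=[-0.4259]
Step 5: x=[7.6591] v=[-0.5090]
Step 6: x=[7.5725] v=[-0.5776]
Step 7: x=[7.4781] v=[-0.6296]
Step 8: x=[7.3786] v=[-0.6636]
Step 9: x=[7.2768] v=[-0.6786]
Step 10: x=[7.1757] v=[-0.6742]
Step 11: x=[7.0781] v=[-0.6505]
Step 12: x=[6.9869] v=[-0.6081]
Step 13: x=[6.9047] v=[-0.5483]
Step 14: x=[6.8338] v=[-0.4728]
Step 15: x=[6.7762] v=[-0.3838]
Step 16: x=[6.7336] v=[-0.2838]
Step 17: x=[6.7072] v=[-0.1757]
Step 18: x=[6.6978] v=[-0.0625]
Step 19: x=[6.7057] v=[0.0525]
First v>=0 after going negative at step 19, time=2.8500

Answer: 2.8500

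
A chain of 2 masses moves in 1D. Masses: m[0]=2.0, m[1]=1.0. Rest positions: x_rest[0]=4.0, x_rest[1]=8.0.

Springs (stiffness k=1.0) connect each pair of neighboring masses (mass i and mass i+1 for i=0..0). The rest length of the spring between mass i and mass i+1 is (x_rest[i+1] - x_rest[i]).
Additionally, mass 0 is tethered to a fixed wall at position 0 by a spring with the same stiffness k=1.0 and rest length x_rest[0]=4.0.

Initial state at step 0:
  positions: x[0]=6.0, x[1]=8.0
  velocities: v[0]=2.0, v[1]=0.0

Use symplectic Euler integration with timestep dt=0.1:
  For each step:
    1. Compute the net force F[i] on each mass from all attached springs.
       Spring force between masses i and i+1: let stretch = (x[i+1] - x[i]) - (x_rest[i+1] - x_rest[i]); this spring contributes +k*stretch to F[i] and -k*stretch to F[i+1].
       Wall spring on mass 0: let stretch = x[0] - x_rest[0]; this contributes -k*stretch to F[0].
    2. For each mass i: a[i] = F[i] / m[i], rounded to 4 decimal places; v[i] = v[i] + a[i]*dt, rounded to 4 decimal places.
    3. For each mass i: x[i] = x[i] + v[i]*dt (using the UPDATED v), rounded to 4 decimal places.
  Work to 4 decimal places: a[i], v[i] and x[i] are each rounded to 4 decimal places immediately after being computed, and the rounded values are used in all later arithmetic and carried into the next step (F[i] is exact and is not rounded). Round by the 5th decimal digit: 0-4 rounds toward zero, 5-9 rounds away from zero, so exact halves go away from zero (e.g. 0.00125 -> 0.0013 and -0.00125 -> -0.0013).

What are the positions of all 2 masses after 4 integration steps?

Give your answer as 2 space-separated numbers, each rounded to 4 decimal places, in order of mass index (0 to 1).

Step 0: x=[6.0000 8.0000] v=[2.0000 0.0000]
Step 1: x=[6.1800 8.0200] v=[1.8000 0.2000]
Step 2: x=[6.3383 8.0616] v=[1.5830 0.4160]
Step 3: x=[6.4735 8.1260] v=[1.3523 0.6437]
Step 4: x=[6.5846 8.2139] v=[1.1113 0.8785]

Answer: 6.5846 8.2139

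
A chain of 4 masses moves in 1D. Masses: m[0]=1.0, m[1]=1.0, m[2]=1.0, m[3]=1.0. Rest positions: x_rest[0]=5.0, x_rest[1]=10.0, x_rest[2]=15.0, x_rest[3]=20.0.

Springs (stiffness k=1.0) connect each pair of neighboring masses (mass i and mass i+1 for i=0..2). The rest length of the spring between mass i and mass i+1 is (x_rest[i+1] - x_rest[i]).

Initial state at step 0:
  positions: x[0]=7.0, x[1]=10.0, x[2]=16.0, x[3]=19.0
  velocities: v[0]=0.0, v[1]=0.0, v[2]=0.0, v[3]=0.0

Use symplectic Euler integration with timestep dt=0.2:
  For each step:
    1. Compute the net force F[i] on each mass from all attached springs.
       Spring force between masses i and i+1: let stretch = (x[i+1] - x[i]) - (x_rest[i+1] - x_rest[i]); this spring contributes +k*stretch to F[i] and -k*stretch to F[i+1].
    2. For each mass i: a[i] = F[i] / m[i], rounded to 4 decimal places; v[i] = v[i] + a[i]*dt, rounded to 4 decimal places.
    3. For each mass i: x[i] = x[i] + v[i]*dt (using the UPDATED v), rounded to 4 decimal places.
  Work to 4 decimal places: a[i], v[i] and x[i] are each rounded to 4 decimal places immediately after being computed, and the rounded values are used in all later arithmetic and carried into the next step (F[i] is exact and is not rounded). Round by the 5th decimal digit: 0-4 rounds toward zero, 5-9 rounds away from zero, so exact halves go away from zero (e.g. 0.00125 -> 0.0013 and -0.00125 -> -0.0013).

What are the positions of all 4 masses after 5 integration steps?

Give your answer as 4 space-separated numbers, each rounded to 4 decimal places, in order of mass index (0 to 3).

Answer: 6.0526 11.2492 14.7508 19.9474

Derivation:
Step 0: x=[7.0000 10.0000 16.0000 19.0000] v=[0.0000 0.0000 0.0000 0.0000]
Step 1: x=[6.9200 10.1200 15.8800 19.0800] v=[-0.4000 0.6000 -0.6000 0.4000]
Step 2: x=[6.7680 10.3424 15.6576 19.2320] v=[-0.7600 1.1120 -1.1120 0.7600]
Step 3: x=[6.5590 10.6344 15.3656 19.4410] v=[-1.0451 1.4602 -1.4602 1.0451]
Step 4: x=[6.3130 10.9527 15.0473 19.6870] v=[-1.2300 1.5914 -1.5914 1.2300]
Step 5: x=[6.0526 11.2492 14.7508 19.9474] v=[-1.3021 1.4824 -1.4824 1.3021]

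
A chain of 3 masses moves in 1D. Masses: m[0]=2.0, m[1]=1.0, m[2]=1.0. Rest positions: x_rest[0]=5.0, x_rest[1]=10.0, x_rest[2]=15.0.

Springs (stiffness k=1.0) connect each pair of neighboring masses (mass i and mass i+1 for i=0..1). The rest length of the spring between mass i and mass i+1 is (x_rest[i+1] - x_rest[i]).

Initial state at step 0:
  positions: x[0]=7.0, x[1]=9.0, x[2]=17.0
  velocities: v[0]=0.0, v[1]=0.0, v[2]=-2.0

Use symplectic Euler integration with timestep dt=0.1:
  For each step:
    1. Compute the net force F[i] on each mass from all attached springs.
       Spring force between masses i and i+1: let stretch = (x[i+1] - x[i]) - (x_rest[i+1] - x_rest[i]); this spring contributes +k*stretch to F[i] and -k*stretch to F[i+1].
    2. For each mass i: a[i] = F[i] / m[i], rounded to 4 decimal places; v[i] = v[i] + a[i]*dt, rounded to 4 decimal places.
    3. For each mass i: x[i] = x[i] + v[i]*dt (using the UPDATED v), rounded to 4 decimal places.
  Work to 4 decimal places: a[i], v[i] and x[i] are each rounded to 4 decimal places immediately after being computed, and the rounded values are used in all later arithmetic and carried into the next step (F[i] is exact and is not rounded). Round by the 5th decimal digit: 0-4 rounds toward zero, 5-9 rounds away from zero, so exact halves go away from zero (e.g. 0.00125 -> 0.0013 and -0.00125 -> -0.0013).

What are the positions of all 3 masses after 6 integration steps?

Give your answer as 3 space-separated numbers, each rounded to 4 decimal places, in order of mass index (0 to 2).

Step 0: x=[7.0000 9.0000 17.0000] v=[0.0000 0.0000 -2.0000]
Step 1: x=[6.9850 9.0600 16.7700] v=[-0.1500 0.6000 -2.3000]
Step 2: x=[6.9554 9.1764 16.5129] v=[-0.2963 1.1635 -2.5710]
Step 3: x=[6.9119 9.3439 16.2324] v=[-0.4353 1.6751 -2.8047]
Step 4: x=[6.8555 9.5560 15.9330] v=[-0.5637 2.1208 -2.9936]
Step 5: x=[6.7876 9.8049 15.6199] v=[-0.6787 2.4885 -3.1313]
Step 6: x=[6.7098 10.0817 15.2986] v=[-0.7778 2.7683 -3.2128]

Answer: 6.7098 10.0817 15.2986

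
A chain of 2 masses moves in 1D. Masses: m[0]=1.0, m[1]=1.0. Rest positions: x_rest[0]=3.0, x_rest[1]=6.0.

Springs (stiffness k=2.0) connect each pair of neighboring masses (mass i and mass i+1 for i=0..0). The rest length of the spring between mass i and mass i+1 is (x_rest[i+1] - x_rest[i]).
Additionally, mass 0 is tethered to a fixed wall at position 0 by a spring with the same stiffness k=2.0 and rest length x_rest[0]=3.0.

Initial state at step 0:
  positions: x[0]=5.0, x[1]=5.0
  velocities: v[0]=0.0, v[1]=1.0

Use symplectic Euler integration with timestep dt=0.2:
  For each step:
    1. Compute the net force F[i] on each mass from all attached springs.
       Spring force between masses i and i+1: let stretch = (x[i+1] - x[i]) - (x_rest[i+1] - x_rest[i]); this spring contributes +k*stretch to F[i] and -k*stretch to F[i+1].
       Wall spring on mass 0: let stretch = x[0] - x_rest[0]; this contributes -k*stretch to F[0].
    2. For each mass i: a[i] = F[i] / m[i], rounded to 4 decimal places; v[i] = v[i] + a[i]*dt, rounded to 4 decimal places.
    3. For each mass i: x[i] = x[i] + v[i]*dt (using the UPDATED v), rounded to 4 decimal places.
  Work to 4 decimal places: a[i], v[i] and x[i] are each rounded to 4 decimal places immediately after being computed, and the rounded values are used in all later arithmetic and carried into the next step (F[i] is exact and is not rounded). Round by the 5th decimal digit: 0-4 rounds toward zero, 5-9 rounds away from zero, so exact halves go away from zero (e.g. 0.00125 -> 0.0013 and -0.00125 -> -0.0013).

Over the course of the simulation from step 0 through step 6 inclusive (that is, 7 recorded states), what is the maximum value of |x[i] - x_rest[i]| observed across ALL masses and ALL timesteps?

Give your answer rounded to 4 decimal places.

Step 0: x=[5.0000 5.0000] v=[0.0000 1.0000]
Step 1: x=[4.6000 5.4400] v=[-2.0000 2.2000]
Step 2: x=[3.8992 6.0528] v=[-3.5040 3.0640]
Step 3: x=[3.0588 6.7333] v=[-4.2022 3.4026]
Step 4: x=[2.2676 7.3599] v=[-3.9559 3.1328]
Step 5: x=[1.7024 7.8191] v=[-2.8260 2.2959]
Step 6: x=[1.4903 8.0289] v=[-1.0603 1.0492]
Max displacement = 2.0289

Answer: 2.0289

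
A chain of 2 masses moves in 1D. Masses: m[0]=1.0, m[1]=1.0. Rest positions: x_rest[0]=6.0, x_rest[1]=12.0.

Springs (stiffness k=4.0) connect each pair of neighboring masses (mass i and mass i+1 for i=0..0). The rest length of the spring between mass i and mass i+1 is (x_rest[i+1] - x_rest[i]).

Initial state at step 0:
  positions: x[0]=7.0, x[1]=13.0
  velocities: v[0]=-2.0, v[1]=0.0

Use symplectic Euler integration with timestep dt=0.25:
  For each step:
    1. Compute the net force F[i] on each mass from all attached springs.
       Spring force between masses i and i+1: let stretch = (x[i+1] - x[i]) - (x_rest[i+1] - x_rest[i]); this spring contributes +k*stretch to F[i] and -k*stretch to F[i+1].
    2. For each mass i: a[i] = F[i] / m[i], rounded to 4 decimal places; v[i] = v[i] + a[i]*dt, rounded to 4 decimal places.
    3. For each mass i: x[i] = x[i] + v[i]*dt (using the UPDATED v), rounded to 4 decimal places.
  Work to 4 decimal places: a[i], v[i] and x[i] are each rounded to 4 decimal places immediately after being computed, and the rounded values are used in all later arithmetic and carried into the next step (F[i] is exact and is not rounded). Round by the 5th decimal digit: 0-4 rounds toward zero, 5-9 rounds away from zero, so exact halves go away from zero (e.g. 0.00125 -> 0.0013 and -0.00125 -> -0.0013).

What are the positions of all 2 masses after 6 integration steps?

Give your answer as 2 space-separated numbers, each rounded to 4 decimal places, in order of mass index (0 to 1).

Answer: 5.8516 11.1485

Derivation:
Step 0: x=[7.0000 13.0000] v=[-2.0000 0.0000]
Step 1: x=[6.5000 13.0000] v=[-2.0000 0.0000]
Step 2: x=[6.1250 12.8750] v=[-1.5000 -0.5000]
Step 3: x=[5.9375 12.5625] v=[-0.7500 -1.2500]
Step 4: x=[5.9063 12.0938] v=[-0.1250 -1.8750]
Step 5: x=[5.9219 11.5782] v=[0.0625 -2.0625]
Step 6: x=[5.8516 11.1485] v=[-0.2812 -1.7188]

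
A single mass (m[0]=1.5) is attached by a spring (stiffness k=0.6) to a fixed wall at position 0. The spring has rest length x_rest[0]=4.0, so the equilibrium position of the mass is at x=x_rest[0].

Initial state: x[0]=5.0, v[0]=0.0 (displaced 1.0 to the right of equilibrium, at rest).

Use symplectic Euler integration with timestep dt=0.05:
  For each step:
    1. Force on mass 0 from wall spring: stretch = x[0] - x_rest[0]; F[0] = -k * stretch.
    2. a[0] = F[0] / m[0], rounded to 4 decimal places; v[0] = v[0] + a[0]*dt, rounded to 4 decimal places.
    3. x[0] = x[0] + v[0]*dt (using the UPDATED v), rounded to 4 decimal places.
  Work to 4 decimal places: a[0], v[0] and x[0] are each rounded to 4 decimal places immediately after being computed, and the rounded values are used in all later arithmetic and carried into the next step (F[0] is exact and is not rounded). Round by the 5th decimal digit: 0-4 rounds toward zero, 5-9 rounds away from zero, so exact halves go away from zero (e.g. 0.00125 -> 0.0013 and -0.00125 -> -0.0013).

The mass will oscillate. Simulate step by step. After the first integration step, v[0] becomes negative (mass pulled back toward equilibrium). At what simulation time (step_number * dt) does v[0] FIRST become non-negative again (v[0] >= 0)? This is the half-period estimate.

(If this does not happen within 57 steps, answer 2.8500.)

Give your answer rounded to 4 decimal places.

Step 0: x=[5.0000] v=[0.0000]
Step 1: x=[4.9990] v=[-0.0200]
Step 2: x=[4.9970] v=[-0.0400]
Step 3: x=[4.9940] v=[-0.0599]
Step 4: x=[4.9900] v=[-0.0798]
Step 5: x=[4.9850] v=[-0.0996]
Step 6: x=[4.9790] v=[-0.1193]
Step 7: x=[4.9721] v=[-0.1389]
Step 8: x=[4.9642] v=[-0.1583]
Step 9: x=[4.9553] v=[-0.1776]
Step 10: x=[4.9455] v=[-0.1967]
Step 11: x=[4.9347] v=[-0.2156]
Step 12: x=[4.9230] v=[-0.2343]
Step 13: x=[4.9104] v=[-0.2528]
Step 14: x=[4.8969] v=[-0.2710]
Step 15: x=[4.8825] v=[-0.2889]
Step 16: x=[4.8672] v=[-0.3066]
Step 17: x=[4.8510] v=[-0.3239]
Step 18: x=[4.8340] v=[-0.3409]
Step 19: x=[4.8161] v=[-0.3576]
Step 20: x=[4.7974] v=[-0.3739]
Step 21: x=[4.7779] v=[-0.3899]
Step 22: x=[4.7576] v=[-0.4055]
Step 23: x=[4.7366] v=[-0.4207]
Step 24: x=[4.7148] v=[-0.4354]
Step 25: x=[4.6923] v=[-0.4497]
Step 26: x=[4.6691] v=[-0.4635]
Step 27: x=[4.6453] v=[-0.4769]
Step 28: x=[4.6208] v=[-0.4898]
Step 29: x=[4.5957] v=[-0.5022]
Step 30: x=[4.5700] v=[-0.5141]
Step 31: x=[4.5437] v=[-0.5255]
Step 32: x=[4.5169] v=[-0.5364]
Step 33: x=[4.4896] v=[-0.5467]
Step 34: x=[4.4618] v=[-0.5565]
Step 35: x=[4.4335] v=[-0.5657]
Step 36: x=[4.4048] v=[-0.5744]
Step 37: x=[4.3757] v=[-0.5825]
Step 38: x=[4.3462] v=[-0.5900]
Step 39: x=[4.3164] v=[-0.5969]
Step 40: x=[4.2862] v=[-0.6032]
Step 41: x=[4.2558] v=[-0.6089]
Step 42: x=[4.2251] v=[-0.6140]
Step 43: x=[4.1942] v=[-0.6185]
Step 44: x=[4.1631] v=[-0.6224]
Step 45: x=[4.1318] v=[-0.6257]
Step 46: x=[4.1004] v=[-0.6283]
Step 47: x=[4.0689] v=[-0.6303]
Step 48: x=[4.0373] v=[-0.6317]
Step 49: x=[4.0057] v=[-0.6324]
Step 50: x=[3.9741] v=[-0.6325]
Step 51: x=[3.9425] v=[-0.6320]
Step 52: x=[3.9110] v=[-0.6309]
Step 53: x=[3.8795] v=[-0.6291]
Step 54: x=[3.8482] v=[-0.6267]
Step 55: x=[3.8170] v=[-0.6237]
Step 56: x=[3.7860] v=[-0.6200]
Step 57: x=[3.7552] v=[-0.6157]
v[0] did not become non-negative within 57 steps; using fallback time=2.8500

Answer: 2.8500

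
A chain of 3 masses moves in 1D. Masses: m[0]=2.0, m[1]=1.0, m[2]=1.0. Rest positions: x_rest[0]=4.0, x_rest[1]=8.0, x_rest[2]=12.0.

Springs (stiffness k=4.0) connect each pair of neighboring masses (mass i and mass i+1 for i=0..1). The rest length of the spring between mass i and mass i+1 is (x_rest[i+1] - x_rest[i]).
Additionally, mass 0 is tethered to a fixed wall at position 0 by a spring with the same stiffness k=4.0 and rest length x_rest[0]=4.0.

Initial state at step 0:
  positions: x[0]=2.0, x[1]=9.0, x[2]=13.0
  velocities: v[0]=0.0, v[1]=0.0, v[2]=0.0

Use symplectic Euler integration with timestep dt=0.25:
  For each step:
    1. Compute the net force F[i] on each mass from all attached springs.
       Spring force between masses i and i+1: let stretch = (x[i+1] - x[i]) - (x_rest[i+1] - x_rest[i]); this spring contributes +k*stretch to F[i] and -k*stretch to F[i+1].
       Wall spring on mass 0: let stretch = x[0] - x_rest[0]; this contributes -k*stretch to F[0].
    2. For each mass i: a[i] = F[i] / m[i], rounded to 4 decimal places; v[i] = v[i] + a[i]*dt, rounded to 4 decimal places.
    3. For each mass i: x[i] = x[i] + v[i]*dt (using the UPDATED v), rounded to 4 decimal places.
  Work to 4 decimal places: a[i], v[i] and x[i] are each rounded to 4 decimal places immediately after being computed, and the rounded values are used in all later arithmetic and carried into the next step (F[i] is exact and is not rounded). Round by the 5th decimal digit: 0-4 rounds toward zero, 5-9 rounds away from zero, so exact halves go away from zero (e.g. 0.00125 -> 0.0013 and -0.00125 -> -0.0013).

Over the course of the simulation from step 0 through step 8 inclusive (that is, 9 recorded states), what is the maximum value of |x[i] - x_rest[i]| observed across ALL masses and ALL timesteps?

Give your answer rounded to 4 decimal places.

Answer: 2.2342

Derivation:
Step 0: x=[2.0000 9.0000 13.0000] v=[0.0000 0.0000 0.0000]
Step 1: x=[2.6250 8.2500 13.0000] v=[2.5000 -3.0000 0.0000]
Step 2: x=[3.6250 7.2813 12.8125] v=[4.0000 -3.8750 -0.7500]
Step 3: x=[4.6289 6.7813 12.2422] v=[4.0157 -2.0001 -2.2812]
Step 4: x=[5.3233 7.1084 11.3067] v=[2.7775 1.3084 -3.7421]
Step 5: x=[5.5754 8.0388 10.3216] v=[1.0084 3.7216 -3.9404]
Step 6: x=[5.4385 8.9241 9.7658] v=[-0.5476 3.5410 -2.2232]
Step 7: x=[5.0575 9.1484 9.9996] v=[-1.5241 0.8971 0.9351]
Step 8: x=[4.5557 8.5628 11.0206] v=[-2.0074 -2.3426 4.0839]
Max displacement = 2.2342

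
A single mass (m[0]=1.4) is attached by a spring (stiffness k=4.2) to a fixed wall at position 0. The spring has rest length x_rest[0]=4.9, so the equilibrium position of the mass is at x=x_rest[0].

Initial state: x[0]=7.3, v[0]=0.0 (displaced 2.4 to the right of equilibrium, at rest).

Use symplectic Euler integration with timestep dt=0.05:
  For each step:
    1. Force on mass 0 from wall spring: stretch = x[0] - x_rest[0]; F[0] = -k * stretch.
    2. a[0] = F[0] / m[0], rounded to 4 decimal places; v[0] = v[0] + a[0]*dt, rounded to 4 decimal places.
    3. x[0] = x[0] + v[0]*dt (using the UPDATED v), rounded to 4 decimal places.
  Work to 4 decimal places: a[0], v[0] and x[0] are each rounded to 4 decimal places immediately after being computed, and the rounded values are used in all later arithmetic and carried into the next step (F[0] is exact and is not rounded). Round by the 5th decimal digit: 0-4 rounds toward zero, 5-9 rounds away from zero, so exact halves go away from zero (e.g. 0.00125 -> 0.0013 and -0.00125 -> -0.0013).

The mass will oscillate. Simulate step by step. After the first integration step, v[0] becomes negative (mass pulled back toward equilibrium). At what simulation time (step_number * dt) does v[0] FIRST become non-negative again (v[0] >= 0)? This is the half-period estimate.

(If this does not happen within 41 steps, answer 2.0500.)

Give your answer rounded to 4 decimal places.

Step 0: x=[7.3000] v=[0.0000]
Step 1: x=[7.2820] v=[-0.3600]
Step 2: x=[7.2461] v=[-0.7173]
Step 3: x=[7.1926] v=[-1.0692]
Step 4: x=[7.1219] v=[-1.4131]
Step 5: x=[7.0346] v=[-1.7464]
Step 6: x=[6.9313] v=[-2.0666]
Step 7: x=[6.8127] v=[-2.3713]
Step 8: x=[6.6798] v=[-2.6582]
Step 9: x=[6.5335] v=[-2.9252]
Step 10: x=[6.3750] v=[-3.1702]
Step 11: x=[6.2054] v=[-3.3915]
Step 12: x=[6.0260] v=[-3.5873]
Step 13: x=[5.8382] v=[-3.7562]
Step 14: x=[5.6434] v=[-3.8969]
Step 15: x=[5.4430] v=[-4.0084]
Step 16: x=[5.2385] v=[-4.0899]
Step 17: x=[5.0315] v=[-4.1407]
Step 18: x=[4.8235] v=[-4.1604]
Step 19: x=[4.6161] v=[-4.1489]
Step 20: x=[4.4108] v=[-4.1063]
Step 21: x=[4.2092] v=[-4.0329]
Step 22: x=[4.0127] v=[-3.9293]
Step 23: x=[3.8229] v=[-3.7962]
Step 24: x=[3.6412] v=[-3.6346]
Step 25: x=[3.4689] v=[-3.4458]
Step 26: x=[3.3073] v=[-3.2311]
Step 27: x=[3.1577] v=[-2.9922]
Step 28: x=[3.0212] v=[-2.7309]
Step 29: x=[2.8987] v=[-2.4491]
Step 30: x=[2.7913] v=[-2.1489]
Step 31: x=[2.6997] v=[-1.8326]
Step 32: x=[2.6246] v=[-1.5026]
Step 33: x=[2.5665] v=[-1.1613]
Step 34: x=[2.5259] v=[-0.8113]
Step 35: x=[2.5031] v=[-0.4552]
Step 36: x=[2.4983] v=[-0.0957]
Step 37: x=[2.5115] v=[0.2646]
First v>=0 after going negative at step 37, time=1.8500

Answer: 1.8500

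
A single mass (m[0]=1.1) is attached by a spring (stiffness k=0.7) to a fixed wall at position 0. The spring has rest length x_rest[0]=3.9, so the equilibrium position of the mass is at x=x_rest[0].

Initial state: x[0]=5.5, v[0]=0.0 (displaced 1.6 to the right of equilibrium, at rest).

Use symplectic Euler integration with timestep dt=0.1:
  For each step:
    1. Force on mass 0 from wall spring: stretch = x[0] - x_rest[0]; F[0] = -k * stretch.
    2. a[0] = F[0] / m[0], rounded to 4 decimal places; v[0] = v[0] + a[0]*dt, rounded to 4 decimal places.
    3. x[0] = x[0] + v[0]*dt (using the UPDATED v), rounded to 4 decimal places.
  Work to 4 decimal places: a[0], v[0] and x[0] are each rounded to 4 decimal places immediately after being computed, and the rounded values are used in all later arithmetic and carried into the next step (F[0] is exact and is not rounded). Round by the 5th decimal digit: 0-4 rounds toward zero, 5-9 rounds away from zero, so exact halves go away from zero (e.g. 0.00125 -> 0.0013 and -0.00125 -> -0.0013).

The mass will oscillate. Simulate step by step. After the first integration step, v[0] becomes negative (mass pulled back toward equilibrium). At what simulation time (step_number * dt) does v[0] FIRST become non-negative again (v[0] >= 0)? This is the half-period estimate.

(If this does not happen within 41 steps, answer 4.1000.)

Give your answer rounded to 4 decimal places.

Answer: 4.0000

Derivation:
Step 0: x=[5.5000] v=[0.0000]
Step 1: x=[5.4898] v=[-0.1018]
Step 2: x=[5.4695] v=[-0.2030]
Step 3: x=[5.4392] v=[-0.3029]
Step 4: x=[5.3991] v=[-0.4009]
Step 5: x=[5.3495] v=[-0.4963]
Step 6: x=[5.2907] v=[-0.5885]
Step 7: x=[5.2230] v=[-0.6770]
Step 8: x=[5.1469] v=[-0.7612]
Step 9: x=[5.0628] v=[-0.8406]
Step 10: x=[4.9713] v=[-0.9146]
Step 11: x=[4.8730] v=[-0.9828]
Step 12: x=[4.7685] v=[-1.0447]
Step 13: x=[4.6585] v=[-1.1000]
Step 14: x=[4.5437] v=[-1.1483]
Step 15: x=[4.4248] v=[-1.1893]
Step 16: x=[4.3025] v=[-1.2227]
Step 17: x=[4.1777] v=[-1.2483]
Step 18: x=[4.0511] v=[-1.2660]
Step 19: x=[3.9235] v=[-1.2756]
Step 20: x=[3.7958] v=[-1.2771]
Step 21: x=[3.6688] v=[-1.2705]
Step 22: x=[3.5432] v=[-1.2558]
Step 23: x=[3.4199] v=[-1.2331]
Step 24: x=[3.2996] v=[-1.2026]
Step 25: x=[3.1832] v=[-1.1644]
Step 26: x=[3.0713] v=[-1.1188]
Step 27: x=[2.9647] v=[-1.0661]
Step 28: x=[2.8640] v=[-1.0066]
Step 29: x=[2.7699] v=[-0.9407]
Step 30: x=[2.6830] v=[-0.8688]
Step 31: x=[2.6039] v=[-0.7914]
Step 32: x=[2.5330] v=[-0.7089]
Step 33: x=[2.4708] v=[-0.6219]
Step 34: x=[2.4177] v=[-0.5310]
Step 35: x=[2.3740] v=[-0.4367]
Step 36: x=[2.3400] v=[-0.3396]
Step 37: x=[2.3160] v=[-0.2403]
Step 38: x=[2.3021] v=[-0.1395]
Step 39: x=[2.2983] v=[-0.0378]
Step 40: x=[2.3047] v=[0.0641]
First v>=0 after going negative at step 40, time=4.0000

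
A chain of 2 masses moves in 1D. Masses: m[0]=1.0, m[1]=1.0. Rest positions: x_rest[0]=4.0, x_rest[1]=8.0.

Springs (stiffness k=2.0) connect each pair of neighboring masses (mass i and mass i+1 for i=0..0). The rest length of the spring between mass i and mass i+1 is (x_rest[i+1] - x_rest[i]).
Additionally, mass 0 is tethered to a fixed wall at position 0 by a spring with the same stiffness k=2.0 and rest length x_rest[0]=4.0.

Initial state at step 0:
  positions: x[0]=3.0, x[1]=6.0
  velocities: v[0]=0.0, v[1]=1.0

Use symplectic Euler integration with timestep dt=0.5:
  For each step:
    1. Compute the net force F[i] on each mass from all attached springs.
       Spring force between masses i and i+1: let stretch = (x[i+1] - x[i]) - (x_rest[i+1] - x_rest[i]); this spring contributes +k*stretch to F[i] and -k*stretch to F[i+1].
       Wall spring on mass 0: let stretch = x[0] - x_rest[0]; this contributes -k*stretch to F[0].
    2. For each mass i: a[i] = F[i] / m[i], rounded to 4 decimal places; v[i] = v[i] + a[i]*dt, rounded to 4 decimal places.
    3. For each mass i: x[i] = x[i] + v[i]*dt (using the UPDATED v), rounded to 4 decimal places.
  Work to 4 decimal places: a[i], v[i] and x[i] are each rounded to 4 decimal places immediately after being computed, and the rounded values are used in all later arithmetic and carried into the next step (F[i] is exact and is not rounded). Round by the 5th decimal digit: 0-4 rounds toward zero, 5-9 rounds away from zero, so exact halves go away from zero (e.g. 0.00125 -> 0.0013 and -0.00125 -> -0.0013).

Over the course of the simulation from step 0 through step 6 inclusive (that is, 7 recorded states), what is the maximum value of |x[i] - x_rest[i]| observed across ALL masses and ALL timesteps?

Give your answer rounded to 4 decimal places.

Answer: 2.4063

Derivation:
Step 0: x=[3.0000 6.0000] v=[0.0000 1.0000]
Step 1: x=[3.0000 7.0000] v=[0.0000 2.0000]
Step 2: x=[3.5000 8.0000] v=[1.0000 2.0000]
Step 3: x=[4.5000 8.7500] v=[2.0000 1.5000]
Step 4: x=[5.3750 9.3750] v=[1.7500 1.2500]
Step 5: x=[5.5625 10.0000] v=[0.3750 1.2500]
Step 6: x=[5.1875 10.4063] v=[-0.7500 0.8125]
Max displacement = 2.4063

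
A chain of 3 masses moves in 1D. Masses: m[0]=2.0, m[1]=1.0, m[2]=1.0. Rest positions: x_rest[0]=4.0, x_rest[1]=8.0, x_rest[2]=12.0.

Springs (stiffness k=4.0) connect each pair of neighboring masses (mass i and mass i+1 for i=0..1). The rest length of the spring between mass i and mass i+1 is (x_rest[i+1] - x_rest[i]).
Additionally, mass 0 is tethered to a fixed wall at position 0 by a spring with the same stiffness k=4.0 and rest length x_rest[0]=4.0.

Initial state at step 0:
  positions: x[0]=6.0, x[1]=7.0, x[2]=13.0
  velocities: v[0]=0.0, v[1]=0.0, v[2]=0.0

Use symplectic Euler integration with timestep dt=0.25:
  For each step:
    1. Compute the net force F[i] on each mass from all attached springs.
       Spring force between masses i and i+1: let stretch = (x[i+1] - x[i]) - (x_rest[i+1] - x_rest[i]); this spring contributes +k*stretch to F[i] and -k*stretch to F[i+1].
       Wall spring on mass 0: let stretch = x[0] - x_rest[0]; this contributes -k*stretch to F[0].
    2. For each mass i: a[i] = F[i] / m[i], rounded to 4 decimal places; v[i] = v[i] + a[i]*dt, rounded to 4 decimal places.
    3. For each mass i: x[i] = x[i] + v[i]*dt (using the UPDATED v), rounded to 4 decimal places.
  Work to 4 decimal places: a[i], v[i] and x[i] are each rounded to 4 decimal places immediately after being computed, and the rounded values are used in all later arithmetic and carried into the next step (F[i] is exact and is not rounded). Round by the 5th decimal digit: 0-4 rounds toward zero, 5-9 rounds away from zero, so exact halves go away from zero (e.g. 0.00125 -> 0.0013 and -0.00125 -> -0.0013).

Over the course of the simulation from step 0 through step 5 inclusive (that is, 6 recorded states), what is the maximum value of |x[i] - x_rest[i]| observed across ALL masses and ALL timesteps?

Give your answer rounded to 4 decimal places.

Answer: 2.6094

Derivation:
Step 0: x=[6.0000 7.0000 13.0000] v=[0.0000 0.0000 0.0000]
Step 1: x=[5.3750 8.2500 12.5000] v=[-2.5000 5.0000 -2.0000]
Step 2: x=[4.4375 9.8438 11.9375] v=[-3.7500 6.3750 -2.2500]
Step 3: x=[3.6211 10.6094 11.8516] v=[-3.2656 3.0624 -0.3437]
Step 4: x=[3.2256 9.9385 12.4551] v=[-1.5820 -2.6837 2.4141]
Step 5: x=[3.2660 8.2185 13.4295] v=[0.1617 -6.8800 3.8975]
Max displacement = 2.6094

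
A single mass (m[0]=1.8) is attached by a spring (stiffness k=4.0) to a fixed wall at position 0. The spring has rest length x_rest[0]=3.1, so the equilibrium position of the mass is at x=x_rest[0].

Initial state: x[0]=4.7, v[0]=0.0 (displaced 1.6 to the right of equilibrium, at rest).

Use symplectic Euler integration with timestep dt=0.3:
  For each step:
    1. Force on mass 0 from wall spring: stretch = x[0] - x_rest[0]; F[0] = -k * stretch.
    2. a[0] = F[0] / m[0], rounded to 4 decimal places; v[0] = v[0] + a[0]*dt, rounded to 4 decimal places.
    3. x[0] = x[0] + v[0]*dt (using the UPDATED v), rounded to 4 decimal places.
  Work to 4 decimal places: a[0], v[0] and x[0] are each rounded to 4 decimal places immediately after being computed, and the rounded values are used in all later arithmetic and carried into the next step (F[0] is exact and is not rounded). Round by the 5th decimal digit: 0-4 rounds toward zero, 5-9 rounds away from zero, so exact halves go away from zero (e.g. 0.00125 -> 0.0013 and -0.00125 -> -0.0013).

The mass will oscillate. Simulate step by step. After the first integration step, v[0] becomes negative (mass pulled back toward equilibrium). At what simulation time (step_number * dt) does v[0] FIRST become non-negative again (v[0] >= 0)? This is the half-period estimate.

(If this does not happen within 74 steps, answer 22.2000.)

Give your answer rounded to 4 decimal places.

Answer: 2.1000

Derivation:
Step 0: x=[4.7000] v=[0.0000]
Step 1: x=[4.3800] v=[-1.0667]
Step 2: x=[3.8040] v=[-1.9200]
Step 3: x=[3.0872] v=[-2.3893]
Step 4: x=[2.3730] v=[-2.3808]
Step 5: x=[1.8042] v=[-1.8961]
Step 6: x=[1.4945] v=[-1.0322]
Step 7: x=[1.5059] v=[0.0381]
First v>=0 after going negative at step 7, time=2.1000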